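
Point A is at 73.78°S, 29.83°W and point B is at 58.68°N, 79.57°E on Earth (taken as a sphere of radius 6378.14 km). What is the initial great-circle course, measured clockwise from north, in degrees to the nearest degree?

With φ₁ = -1.2877, φ₂ = 1.0242, Δλ = 1.9094 rad, the forward-azimuth formula gives
θ = atan2( sin Δλ cos φ₂ , cos φ₁ sin φ₂ − sin φ₁ cos φ₂ cos Δλ ) = atan2(0.4903, 0.0728) = 81.55°.
So the initial bearing is 82°.

82°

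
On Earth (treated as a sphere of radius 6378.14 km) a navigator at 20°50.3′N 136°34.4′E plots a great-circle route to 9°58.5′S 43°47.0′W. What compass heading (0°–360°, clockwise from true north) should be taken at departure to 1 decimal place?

1.9°

Δλ = 179.643° = 3.1354 rad.
y = sin Δλ · cos φ₂ = (0.0062)(0.9849) = 0.0061
x = cos φ₁ sin φ₂ − sin φ₁ cos φ₂ cos Δλ = (0.9346)(-0.1732) − (0.3557)(0.9849)(-1.0000) = 0.1885
θ = atan2(y, x) = 1.86°, so the bearing is 1.9°.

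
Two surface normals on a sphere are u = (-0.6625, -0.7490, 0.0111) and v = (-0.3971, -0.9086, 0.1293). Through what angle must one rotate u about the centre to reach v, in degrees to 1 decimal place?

19.1°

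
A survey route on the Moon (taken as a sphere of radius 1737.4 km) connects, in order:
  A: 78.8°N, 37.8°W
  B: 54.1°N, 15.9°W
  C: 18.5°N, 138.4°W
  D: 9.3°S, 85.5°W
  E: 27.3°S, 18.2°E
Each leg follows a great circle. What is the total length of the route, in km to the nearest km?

Leg A→B: central angle 0.4504 rad, distance 782.5 km.
Leg B→C: central angle 1.6126 rad, distance 2801.7 km.
Leg C→D: central angle 1.0318 rad, distance 1792.7 km.
Leg D→E: central angle 1.7048 rad, distance 2961.9 km.
Total: 782.5 + 2801.7 + 1792.7 + 2961.9 ≈ 8339 km.

8339 km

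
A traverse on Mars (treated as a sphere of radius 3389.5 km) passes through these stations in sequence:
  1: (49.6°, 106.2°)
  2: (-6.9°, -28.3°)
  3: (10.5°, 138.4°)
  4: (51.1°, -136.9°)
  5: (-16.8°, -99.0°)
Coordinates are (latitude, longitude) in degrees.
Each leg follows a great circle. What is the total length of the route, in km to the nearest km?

26225 km

Leg 1→2: central angle 2.1442 rad, distance 7267.7 km.
Leg 2→3: central angle 2.9037 rad, distance 9842.2 km.
Leg 3→4: central angle 1.3706 rad, distance 4645.7 km.
Leg 4→5: central angle 1.3187 rad, distance 4469.8 km.
Total: 7267.7 + 9842.2 + 4645.7 + 4469.8 ≈ 26225 km.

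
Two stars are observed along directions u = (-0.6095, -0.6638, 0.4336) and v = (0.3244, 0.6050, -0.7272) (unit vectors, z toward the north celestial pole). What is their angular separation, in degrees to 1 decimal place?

u·v = -0.9146; |u| = 1.0001, |v| = 1.0000.
cos θ = (u·v)/(|u||v|) = -0.9145, so θ = 156.1°.

156.1°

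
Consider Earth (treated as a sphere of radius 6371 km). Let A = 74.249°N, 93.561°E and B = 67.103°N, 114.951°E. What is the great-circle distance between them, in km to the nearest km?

1106 km

With latitudes φ₁ = 74.249°, φ₂ = 67.103° and longitude difference Δλ = 21.390°:
cos c = sin φ₁ sin φ₂ + cos φ₁ cos φ₂ cos Δλ = (0.9625)(0.9212) + (0.2715)(0.3891)(0.9311) = 0.98496,
so c = arccos(0.98496) = 0.17367 rad.
Distance = R·c = 6371 × 0.1737 ≈ 1106 km.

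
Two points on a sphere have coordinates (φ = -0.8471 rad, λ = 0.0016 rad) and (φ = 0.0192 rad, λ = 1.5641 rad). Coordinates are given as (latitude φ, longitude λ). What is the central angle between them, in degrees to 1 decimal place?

90.5°

Let φ₁ = -0.8471 rad, φ₂ = 0.0192 rad, and Δλ = 1.5625 rad.
cos c = sin φ₁ sin φ₂ + cos φ₁ cos φ₂ cos Δλ = (-0.7494)(0.0192) + (0.6622)(0.9998)(0.0083) = -0.00889,
so c = arccos(-0.00889) = 1.57969 rad.
So the angular separation is 90.5°.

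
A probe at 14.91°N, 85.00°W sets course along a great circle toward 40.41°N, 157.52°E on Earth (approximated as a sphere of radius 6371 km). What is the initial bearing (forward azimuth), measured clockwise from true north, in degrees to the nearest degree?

317°

With φ₁ = 0.2602, φ₂ = 0.7053, Δλ = -2.0504 rad, the forward-azimuth formula gives
θ = atan2( sin Δλ cos φ₂ , cos φ₁ sin φ₂ − sin φ₁ cos φ₂ cos Δλ ) = atan2(-0.6755, 0.7168) = -43.30°.
Adding 360° brings this into [0°, 360°): 317°.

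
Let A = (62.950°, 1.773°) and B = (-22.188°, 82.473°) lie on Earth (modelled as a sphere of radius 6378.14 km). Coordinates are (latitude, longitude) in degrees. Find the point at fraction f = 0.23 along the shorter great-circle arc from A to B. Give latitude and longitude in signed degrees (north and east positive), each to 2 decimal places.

The central angle between A and B is δ = 1.8424 rad.
With f = 0.23, the slerp weights are sin((1−f)δ)/sin δ = 1.0261 and sin(fδ)/sin δ = 0.4268.
Weighted sum of the unit vectors: (1.0261)·(0.4546,0.0141,0.8906) + (0.4268)·(0.1213,0.9180,-0.3776) = (0.5182, 0.4063, 0.7526).
Converting back: φ = atan2(z, √(x²+y²)) = 48.82°, λ = atan2(y, x) = 38.10°.

48.82°, 38.10°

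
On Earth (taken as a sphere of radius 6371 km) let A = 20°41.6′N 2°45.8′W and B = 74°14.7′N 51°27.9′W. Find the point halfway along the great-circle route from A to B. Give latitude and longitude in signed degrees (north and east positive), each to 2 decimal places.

Central angle δ = 1.0382 rad. Interpolating on the sphere with fraction f = 0.5:
P = [sin((1−f)δ)·A + sin(fδ)·B] / sin δ = 0.5759·A + 0.5759·B in Cartesian coordinates,
giving P = (0.6355, -0.1483, 0.7577), i.e. latitude 49.26°, longitude -13.13°.

49.26°, -13.13°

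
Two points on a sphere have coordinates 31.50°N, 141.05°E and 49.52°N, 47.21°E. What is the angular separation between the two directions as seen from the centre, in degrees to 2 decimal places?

68.88°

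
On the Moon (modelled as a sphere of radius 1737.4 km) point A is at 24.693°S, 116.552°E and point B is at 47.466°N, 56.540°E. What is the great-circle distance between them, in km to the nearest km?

2731 km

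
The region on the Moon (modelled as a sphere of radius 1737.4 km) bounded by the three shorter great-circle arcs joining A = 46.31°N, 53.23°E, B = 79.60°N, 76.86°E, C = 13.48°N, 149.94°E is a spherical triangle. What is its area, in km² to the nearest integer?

Side lengths (central angles): a = 1.2866, b = 1.4806, c = 0.5998 rad; semiperimeter s = 1.6835.
By l'Huilier's theorem, tan(E/4) = √[tan(s/2) tan((s−a)/2) tan((s−b)/2) tan((s−c)/2)], giving spherical excess E = 0.4677 rad.
Area = E·R² = 0.4677 × (1737.4)² ≈ 1411773 km².

1411773 km²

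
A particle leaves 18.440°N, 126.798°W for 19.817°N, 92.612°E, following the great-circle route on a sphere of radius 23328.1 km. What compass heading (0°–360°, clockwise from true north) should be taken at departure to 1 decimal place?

312.7°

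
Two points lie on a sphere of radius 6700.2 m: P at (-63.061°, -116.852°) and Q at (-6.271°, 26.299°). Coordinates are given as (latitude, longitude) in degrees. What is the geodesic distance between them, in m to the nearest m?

12308 m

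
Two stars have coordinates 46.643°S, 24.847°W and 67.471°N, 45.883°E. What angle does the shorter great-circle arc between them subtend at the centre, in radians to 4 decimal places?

In radians: φ₁ = -0.8141, φ₂ = 1.1776, Δλ = 70.730° = 1.2345 rad.
Haversine: a = sin²(Δφ/2) + cos φ₁ cos φ₂ sin²(Δλ/2) = 0.7043 + (0.6865)(0.3832)(0.3350) = 0.79240.
Central angle c = 2·arcsin(√a) = 2.19542 rad.
So the angular separation is 2.1954 rad.

2.1954 rad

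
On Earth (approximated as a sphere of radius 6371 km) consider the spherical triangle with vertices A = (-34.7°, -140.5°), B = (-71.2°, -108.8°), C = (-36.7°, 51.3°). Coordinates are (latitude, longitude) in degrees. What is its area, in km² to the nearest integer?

11799945 km²

Side lengths (central angles): a = 1.2421, b = 1.8808, c = 0.7008 rad; semiperimeter s = 1.9118.
By l'Huilier's theorem, tan(E/4) = √[tan(s/2) tan((s−a)/2) tan((s−b)/2) tan((s−c)/2)], giving spherical excess E = 0.2907 rad.
Area = E·R² = 0.2907 × (6371)² ≈ 11799945 km².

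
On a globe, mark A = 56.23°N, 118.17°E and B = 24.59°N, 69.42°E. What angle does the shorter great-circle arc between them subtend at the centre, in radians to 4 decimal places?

0.8242 rad

With latitudes φ₁ = 56.230°, φ₂ = 24.590° and longitude difference Δλ = -48.750°:
cos c = sin φ₁ sin φ₂ + cos φ₁ cos φ₂ cos Δλ = (0.8313)(0.4161) + (0.5559)(0.9093)(0.6593) = 0.67918,
so c = arccos(0.67918) = 0.82415 rad.
So the angular separation is 0.8242 rad.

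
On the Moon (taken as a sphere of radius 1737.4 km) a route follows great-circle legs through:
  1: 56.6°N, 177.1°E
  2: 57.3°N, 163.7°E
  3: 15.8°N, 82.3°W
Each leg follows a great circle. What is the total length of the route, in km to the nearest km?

2921 km

Leg 1→2: central angle 0.1279 rad, distance 222.3 km.
Leg 2→3: central angle 1.5531 rad, distance 2698.4 km.
Total: 222.3 + 2698.4 ≈ 2921 km.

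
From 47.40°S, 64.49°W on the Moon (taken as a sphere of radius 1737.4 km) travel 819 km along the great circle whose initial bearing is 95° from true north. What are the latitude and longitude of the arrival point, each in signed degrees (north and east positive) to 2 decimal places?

-43.05°, -26.24°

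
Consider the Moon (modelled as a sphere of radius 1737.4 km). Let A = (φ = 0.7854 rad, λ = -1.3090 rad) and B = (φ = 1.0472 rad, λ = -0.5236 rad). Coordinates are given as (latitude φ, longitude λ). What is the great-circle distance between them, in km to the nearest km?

Let φ₁ = 0.7854 rad, φ₂ = 1.0472 rad, and Δλ = 0.7854 rad.
cos c = sin φ₁ sin φ₂ + cos φ₁ cos φ₂ cos Δλ = (0.7071)(0.8660) + (0.7071)(0.5000)(0.7071) = 0.86237,
so c = arccos(0.86237) = 0.53086 rad.
Distance = R·c = 1737.4 × 0.5309 ≈ 922 km.

922 km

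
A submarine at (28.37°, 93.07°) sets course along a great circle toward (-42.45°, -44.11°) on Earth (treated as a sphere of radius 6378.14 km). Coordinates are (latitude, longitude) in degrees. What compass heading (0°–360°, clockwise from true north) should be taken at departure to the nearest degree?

236°

Δλ = -137.180° = -2.3942 rad.
y = sin Δλ · cos φ₂ = (-0.6797)(0.7379) = -0.5015
x = cos φ₁ sin φ₂ − sin φ₁ cos φ₂ cos Δλ = (0.8799)(-0.6749) − (0.4752)(0.7379)(-0.7335) = -0.3367
θ = atan2(y, x) = -123.88°; adding 360° gives 236°.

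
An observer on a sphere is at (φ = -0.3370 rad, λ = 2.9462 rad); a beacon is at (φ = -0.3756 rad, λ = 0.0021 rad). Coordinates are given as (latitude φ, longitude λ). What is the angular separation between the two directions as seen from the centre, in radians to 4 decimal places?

In radians: φ₁ = -0.3370, φ₂ = -0.3756, Δλ = -168.685° = -2.9441 rad.
Haversine: a = sin²(Δφ/2) + cos φ₁ cos φ₂ sin²(Δλ/2) = 0.0004 + (0.9438)(0.9303)(0.9903) = 0.86980.
Central angle c = 2·arcsin(√a) = 2.40327 rad.
So the angular separation is 2.4033 rad.

2.4033 rad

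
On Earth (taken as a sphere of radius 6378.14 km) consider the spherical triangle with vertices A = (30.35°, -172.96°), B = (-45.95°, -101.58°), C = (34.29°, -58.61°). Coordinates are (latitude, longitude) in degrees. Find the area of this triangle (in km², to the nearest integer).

Side lengths (central angles): a = 1.5554, b = 1.5801, c = 1.7432 rad; semiperimeter s = 2.4394.
By l'Huilier's theorem, tan(E/4) = √[tan(s/2) tan((s−a)/2) tan((s−b)/2) tan((s−c)/2)], giving spherical excess E = 1.7359 rad.
Area = E·R² = 1.7359 × (6378.14)² ≈ 70615892 km².

70615892 km²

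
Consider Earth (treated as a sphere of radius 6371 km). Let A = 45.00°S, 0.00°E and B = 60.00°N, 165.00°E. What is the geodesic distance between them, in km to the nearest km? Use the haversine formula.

Let φ₁ = -0.7854 rad, φ₂ = 1.0472 rad, and Δλ = 2.8798 rad.
Haversine: a = sin²(Δφ/2) + cos φ₁ cos φ₂ sin²(Δλ/2) = 0.6294 + (0.7071)(0.5000)(0.9830) = 0.97694.
Central angle c = 2·arcsin(√a) = 2.83670 rad.
Distance = R·c = 6371 × 2.8367 ≈ 18073 km.

18073 km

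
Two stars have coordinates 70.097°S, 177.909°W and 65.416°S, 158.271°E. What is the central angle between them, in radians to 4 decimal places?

With latitudes φ₁ = -70.097°, φ₂ = -65.416° and longitude difference Δλ = -23.820°:
cos c = sin φ₁ sin φ₂ + cos φ₁ cos φ₂ cos Δλ = (-0.9403)(-0.9094) + (0.3404)(0.4160)(0.9148) = 0.98460,
so c = arccos(0.98460) = 0.17572 rad.
So the angular separation is 0.1757 rad.

0.1757 rad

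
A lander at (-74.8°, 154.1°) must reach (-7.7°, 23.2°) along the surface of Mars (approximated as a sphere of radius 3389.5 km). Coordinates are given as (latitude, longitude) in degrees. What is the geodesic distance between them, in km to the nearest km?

In radians: φ₁ = -1.3055, φ₂ = -0.1344, Δλ = -130.900° = -2.2846 rad.
Haversine: a = sin²(Δφ/2) + cos φ₁ cos φ₂ sin²(Δλ/2) = 0.3054 + (0.2622)(0.9910)(0.8274) = 0.52041.
Central angle c = 2·arcsin(√a) = 1.61163 rad.
Distance = R·c = 3389.5 × 1.6116 ≈ 5463 km.

5463 km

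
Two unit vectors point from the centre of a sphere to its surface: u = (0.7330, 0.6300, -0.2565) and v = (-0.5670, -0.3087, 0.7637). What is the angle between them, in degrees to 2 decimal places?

143.70°

u·v = -0.8060; |u| = 1.0000, |v| = 1.0000.
cos θ = (u·v)/(|u||v|) = -0.8060, so θ = 143.70°.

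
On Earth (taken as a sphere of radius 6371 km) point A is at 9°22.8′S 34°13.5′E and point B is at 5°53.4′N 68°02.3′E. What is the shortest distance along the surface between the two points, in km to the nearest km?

4114 km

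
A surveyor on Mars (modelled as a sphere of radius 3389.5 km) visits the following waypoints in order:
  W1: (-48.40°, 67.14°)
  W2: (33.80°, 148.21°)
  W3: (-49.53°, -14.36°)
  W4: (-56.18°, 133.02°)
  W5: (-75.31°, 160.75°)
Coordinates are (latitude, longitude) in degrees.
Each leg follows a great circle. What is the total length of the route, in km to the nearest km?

Leg W1→W2: central angle 1.9075 rad, distance 6465.4 km.
Leg W2→W3: central angle 2.7870 rad, distance 9446.5 km.
Leg W3→W4: central angle 1.2369 rad, distance 4192.4 km.
Leg W4→W5: central angle 0.3803 rad, distance 1288.9 km.
Total: 6465.4 + 9446.5 + 4192.4 + 1288.9 ≈ 21393 km.

21393 km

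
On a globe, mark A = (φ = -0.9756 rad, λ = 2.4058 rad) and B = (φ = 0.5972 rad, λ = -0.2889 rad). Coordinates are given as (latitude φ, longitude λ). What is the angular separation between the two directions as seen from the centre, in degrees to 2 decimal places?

In radians: φ₁ = -0.9756, φ₂ = 0.5972, Δλ = -154.395° = -2.6947 rad.
Haversine: a = sin²(Δφ/2) + cos φ₁ cos φ₂ sin²(Δλ/2) = 0.5010 + (0.5607)(0.8269)(0.9509) = 0.94186.
Central angle c = 2·arcsin(√a) = 2.65456 rad.
So the angular separation is 152.10°.

152.10°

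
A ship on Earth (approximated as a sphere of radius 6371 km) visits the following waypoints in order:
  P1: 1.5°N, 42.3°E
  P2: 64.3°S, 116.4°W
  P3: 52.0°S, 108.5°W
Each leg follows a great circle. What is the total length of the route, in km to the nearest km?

Leg P1→P2: central angle 2.0125 rad, distance 12821.7 km.
Leg P2→P3: central angle 0.2263 rad, distance 1441.5 km.
Total: 12821.7 + 1441.5 ≈ 14263 km.

14263 km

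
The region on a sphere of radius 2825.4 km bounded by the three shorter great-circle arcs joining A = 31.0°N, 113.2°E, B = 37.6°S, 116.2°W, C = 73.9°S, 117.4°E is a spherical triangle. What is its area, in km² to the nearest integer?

Side lengths (central angles): a = 1.0975, b = 1.8315, c = 2.4283 rad; semiperimeter s = 2.6786.
By l'Huilier's theorem, tan(E/4) = √[tan(s/2) tan((s−a)/2) tan((s−b)/2) tan((s−c)/2)], giving spherical excess E = 1.8327 rad.
Area = E·R² = 1.8327 × (2825.4)² ≈ 14629908 km².

14629908 km²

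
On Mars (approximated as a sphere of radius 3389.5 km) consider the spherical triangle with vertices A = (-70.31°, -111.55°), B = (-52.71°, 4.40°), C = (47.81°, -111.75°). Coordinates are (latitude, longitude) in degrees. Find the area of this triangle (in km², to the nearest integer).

Side lengths (central angles): a = 2.4477, b = 2.0616, c = 0.8503 rad; semiperimeter s = 2.6798.
By l'Huilier's theorem, tan(E/4) = √[tan(s/2) tan((s−a)/2) tan((s−b)/2) tan((s−c)/2)], giving spherical excess E = 1.7032 rad.
Area = E·R² = 1.7032 × (3389.5)² ≈ 19568120 km².

19568120 km²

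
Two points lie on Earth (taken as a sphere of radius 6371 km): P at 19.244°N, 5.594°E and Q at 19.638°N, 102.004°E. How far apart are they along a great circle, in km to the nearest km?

9934 km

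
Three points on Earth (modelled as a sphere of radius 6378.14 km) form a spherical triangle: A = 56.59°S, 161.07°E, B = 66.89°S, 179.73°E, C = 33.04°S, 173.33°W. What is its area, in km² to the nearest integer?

Side lengths (central angles): a = 0.5951, b = 0.5127, c = 0.2350 rad; semiperimeter s = 0.6714.
By l'Huilier's theorem, tan(E/4) = √[tan(s/2) tan((s−a)/2) tan((s−b)/2) tan((s−c)/2)], giving spherical excess E = 0.0613 rad.
Area = E·R² = 0.0613 × (6378.14)² ≈ 2493045 km².

2493045 km²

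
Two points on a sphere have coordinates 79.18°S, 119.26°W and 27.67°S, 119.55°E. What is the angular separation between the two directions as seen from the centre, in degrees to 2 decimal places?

68.28°

In radians: φ₁ = -1.3820, φ₂ = -0.4829, Δλ = -121.190° = -2.1152 rad.
cos c = sin φ₁ sin φ₂ + cos φ₁ cos φ₂ cos Δλ = (-0.9822)(-0.4644) + (0.1877)(0.8856)(-0.5179) = 0.37002,
so c = arccos(0.37002) = 1.19176 rad.
So the angular separation is 68.28°.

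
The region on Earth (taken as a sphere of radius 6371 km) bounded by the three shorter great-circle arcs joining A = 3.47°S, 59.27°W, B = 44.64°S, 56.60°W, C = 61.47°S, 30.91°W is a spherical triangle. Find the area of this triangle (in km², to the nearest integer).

3122009 km²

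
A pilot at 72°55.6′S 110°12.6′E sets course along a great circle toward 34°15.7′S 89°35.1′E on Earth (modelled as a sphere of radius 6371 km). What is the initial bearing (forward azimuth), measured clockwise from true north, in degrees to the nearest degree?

Δλ = -20.625° = -0.3600 rad.
y = sin Δλ · cos φ₂ = (-0.3523)(0.8265) = -0.2911
x = cos φ₁ sin φ₂ − sin φ₁ cos φ₂ cos Δλ = (0.2936)(-0.5630) − (-0.9559)(0.8265)(0.9359) = 0.5741
θ = atan2(y, x) = -26.89°; adding 360° gives 333°.

333°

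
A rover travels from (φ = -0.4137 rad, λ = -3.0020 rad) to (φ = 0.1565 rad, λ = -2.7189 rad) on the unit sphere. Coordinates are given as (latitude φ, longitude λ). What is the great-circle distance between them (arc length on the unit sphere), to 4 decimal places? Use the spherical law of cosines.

0.6338

Let φ₁ = -0.4137 rad, φ₂ = 0.1565 rad, and Δλ = 0.2831 rad.
cos c = sin φ₁ sin φ₂ + cos φ₁ cos φ₂ cos Δλ = (-0.4020)(0.1559) + (0.9156)(0.9878)(0.9602) = 0.80579,
so c = arccos(0.80579) = 0.63379 rad.
On the unit sphere the arc length equals the central angle: 0.6338.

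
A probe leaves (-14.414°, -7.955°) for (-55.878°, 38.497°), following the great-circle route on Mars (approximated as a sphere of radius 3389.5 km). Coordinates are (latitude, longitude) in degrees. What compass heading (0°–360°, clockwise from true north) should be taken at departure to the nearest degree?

150°

With φ₁ = -0.2516, φ₂ = -0.9753, Δλ = 0.8107 rad, the forward-azimuth formula gives
θ = atan2( sin Δλ cos φ₂ , cos φ₁ sin φ₂ − sin φ₁ cos φ₂ cos Δλ ) = atan2(0.4066, -0.7056) = 150.05°.
So the initial bearing is 150°.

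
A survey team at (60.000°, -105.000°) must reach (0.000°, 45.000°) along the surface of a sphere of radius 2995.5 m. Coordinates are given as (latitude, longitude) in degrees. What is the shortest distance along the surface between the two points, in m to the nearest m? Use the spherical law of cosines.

In radians: φ₁ = 1.0472, φ₂ = 0.0000, Δλ = 150.000° = 2.6180 rad.
cos c = sin φ₁ sin φ₂ + cos φ₁ cos φ₂ cos Δλ = (0.8660)(0.0000) + (0.5000)(1.0000)(-0.8660) = -0.43301,
so c = arccos(-0.43301) = 2.01863 rad.
Distance = R·c = 2995.5 × 2.0186 ≈ 6047 m.

6047 m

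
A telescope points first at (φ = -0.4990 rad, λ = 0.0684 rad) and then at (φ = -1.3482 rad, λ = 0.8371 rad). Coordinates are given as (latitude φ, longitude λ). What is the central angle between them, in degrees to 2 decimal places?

52.69°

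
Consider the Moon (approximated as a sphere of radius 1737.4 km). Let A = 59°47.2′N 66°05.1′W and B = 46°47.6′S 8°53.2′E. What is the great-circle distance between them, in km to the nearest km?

3721 km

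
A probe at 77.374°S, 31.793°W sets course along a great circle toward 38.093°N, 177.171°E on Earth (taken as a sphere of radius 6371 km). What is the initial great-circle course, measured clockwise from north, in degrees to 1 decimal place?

Δλ = -151.036° = -2.6361 rad.
y = sin Δλ · cos φ₂ = (-0.4843)(0.7870) = -0.3811
x = cos φ₁ sin φ₂ − sin φ₁ cos φ₂ cos Δλ = (0.2186)(0.6169) − (-0.9758)(0.7870)(-0.8749) = -0.5371
θ = atan2(y, x) = -144.64°; adding 360° gives 215.4°.

215.4°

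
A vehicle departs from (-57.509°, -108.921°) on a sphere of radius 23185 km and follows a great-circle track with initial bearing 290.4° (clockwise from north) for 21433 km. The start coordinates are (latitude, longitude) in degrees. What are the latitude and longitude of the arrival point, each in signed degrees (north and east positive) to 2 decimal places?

Angular distance δ = d/R = 21433/23185 = 0.92443 rad; initial bearing θ = 5.0684 rad.
sin φ₂ = sin φ₁ cos δ + cos φ₁ sin δ cos θ = (-0.8435)(0.6023) + (0.5372)(0.7983)(0.3486) = -0.3585, so φ₂ = -21.01°.
Δλ = atan2(sin θ sin δ cos φ₁, cos δ − sin φ₁ sin φ₂) = atan2(-0.4019, 0.2999) = -53.274°.
λ₂ = -108.921° − 53.274° = -162.19°.

-21.01°, -162.19°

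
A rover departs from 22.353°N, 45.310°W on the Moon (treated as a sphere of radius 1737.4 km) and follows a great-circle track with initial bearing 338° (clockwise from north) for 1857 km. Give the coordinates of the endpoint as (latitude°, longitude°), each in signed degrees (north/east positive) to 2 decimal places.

Angular distance δ = d/R = 1857/1737.4 = 1.06884 rad; initial bearing θ = 5.8992 rad.
sin φ₂ = sin φ₁ cos δ + cos φ₁ sin δ cos θ = (0.3803)(0.4811) + (0.9249)(0.8766)(0.9272) = 0.9347, so φ₂ = 69.18°.
Δλ = atan2(sin θ sin δ cos φ₁, cos δ − sin φ₁ sin φ₂) = atan2(-0.3037, 0.1257) = -67.524°.
λ₂ = -45.310° − 67.524° = -112.83°.

69.18°, -112.83°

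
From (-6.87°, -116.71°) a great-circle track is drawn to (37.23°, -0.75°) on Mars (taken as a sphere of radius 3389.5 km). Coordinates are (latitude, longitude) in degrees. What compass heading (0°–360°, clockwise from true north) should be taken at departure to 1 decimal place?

With φ₁ = -0.1199, φ₂ = 0.6498, Δλ = 2.0239 rad, the forward-azimuth formula gives
θ = atan2( sin Δλ cos φ₂ , cos φ₁ sin φ₂ − sin φ₁ cos φ₂ cos Δλ ) = atan2(0.7159, 0.5590) = 52.02°.
So the initial bearing is 52.0°.

52.0°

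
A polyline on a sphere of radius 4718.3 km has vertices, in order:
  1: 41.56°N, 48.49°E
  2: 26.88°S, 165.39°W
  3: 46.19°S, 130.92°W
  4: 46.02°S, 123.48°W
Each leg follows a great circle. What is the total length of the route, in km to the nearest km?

Leg 1→2: central angle 2.5945 rad, distance 12241.6 km.
Leg 2→3: central angle 0.5821 rad, distance 2746.4 km.
Leg 3→4: central angle 0.0900 rad, distance 424.9 km.
Total: 12241.6 + 2746.4 + 424.9 ≈ 15413 km.

15413 km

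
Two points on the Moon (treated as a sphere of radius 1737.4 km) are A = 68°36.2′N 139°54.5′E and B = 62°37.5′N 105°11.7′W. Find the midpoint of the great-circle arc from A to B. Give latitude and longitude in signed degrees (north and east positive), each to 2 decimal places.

The central angle between A and B is δ = 0.7133 rad.
With f = 0.5, the slerp weights are sin((1−f)δ)/sin δ = 0.5336 and sin(fδ)/sin δ = 0.5336.
Weighted sum of the unit vectors: (0.5336)·(-0.2791,0.2350,0.9311) + (0.5336)·(-0.1205,-0.4437,0.8880) = (-0.2132, -0.1114, 0.9706).
Converting back: φ = atan2(z, √(x²+y²)) = 76.08°, λ = atan2(y, x) = -152.41°.

76.08°, -152.41°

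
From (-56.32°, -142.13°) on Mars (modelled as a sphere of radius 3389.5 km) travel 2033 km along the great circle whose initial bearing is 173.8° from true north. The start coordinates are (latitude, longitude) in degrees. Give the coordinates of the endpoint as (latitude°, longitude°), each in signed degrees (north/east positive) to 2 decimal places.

Angular distance δ = d/R = 2033/3389.5 = 0.59979 rad; initial bearing θ = 3.0334 rad.
sin φ₂ = sin φ₁ cos δ + cos φ₁ sin δ cos θ = (-0.8321)(0.8255) + (0.5546)(0.5645)(-0.9942) = -0.9981, so φ₂ = -86.47°.
Δλ = atan2(sin θ sin δ cos φ₁, cos δ − sin φ₁ sin φ₂) = atan2(0.0338, -0.0051) = 98.599°.
λ₂ = -142.130° + 98.599° = -43.53°.

-86.47°, -43.53°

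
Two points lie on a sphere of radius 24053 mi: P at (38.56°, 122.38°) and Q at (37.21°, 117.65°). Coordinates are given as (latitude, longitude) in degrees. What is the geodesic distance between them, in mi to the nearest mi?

1666 mi

Let φ₁ = 0.6730 rad, φ₂ = 0.6494 rad, and Δλ = -0.0826 rad.
cos c = sin φ₁ sin φ₂ + cos φ₁ cos φ₂ cos Δλ = (0.6233)(0.6047) + (0.7820)(0.7964)(0.9966) = 0.99760,
so c = arccos(0.99760) = 0.06927 rad.
Distance = R·c = 24053 × 0.0693 ≈ 1666 mi.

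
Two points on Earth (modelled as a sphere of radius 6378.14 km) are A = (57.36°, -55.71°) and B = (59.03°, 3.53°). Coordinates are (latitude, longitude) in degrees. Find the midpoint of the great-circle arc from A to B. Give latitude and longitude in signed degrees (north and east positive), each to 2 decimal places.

61.67°, -26.86°

The central angle between A and B is δ = 0.5277 rad.
With f = 0.5, the slerp weights are sin((1−f)δ)/sin δ = 0.5179 and sin(fδ)/sin δ = 0.5179.
Weighted sum of the unit vectors: (0.5179)·(0.3039,-0.4456,0.8421) + (0.5179)·(0.5136,0.0317,0.8574) = (0.4234, -0.2144, 0.8802).
Converting back: φ = atan2(z, √(x²+y²)) = 61.67°, λ = atan2(y, x) = -26.86°.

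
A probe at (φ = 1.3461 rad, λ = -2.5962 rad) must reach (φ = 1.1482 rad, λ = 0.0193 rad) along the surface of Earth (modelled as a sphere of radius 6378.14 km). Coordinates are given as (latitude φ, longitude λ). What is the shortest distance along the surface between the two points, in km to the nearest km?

3996 km

Let φ₁ = 1.3461 rad, φ₂ = 1.1482 rad, and Δλ = 2.6155 rad.
Haversine: a = sin²(Δφ/2) + cos φ₁ cos φ₂ sin²(Δλ/2) = 0.0098 + (0.2228)(0.4101)(0.9324) = 0.09496.
Central angle c = 2·arcsin(√a) = 0.62651 rad.
Distance = R·c = 6378.14 × 0.6265 ≈ 3996 km.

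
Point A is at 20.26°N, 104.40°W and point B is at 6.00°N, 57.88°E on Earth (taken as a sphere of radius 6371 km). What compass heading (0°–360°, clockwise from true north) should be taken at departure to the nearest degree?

Δλ = 162.280° = 2.8323 rad.
y = sin Δλ · cos φ₂ = (0.3044)(0.9945) = 0.3027
x = cos φ₁ sin φ₂ − sin φ₁ cos φ₂ cos Δλ = (0.9381)(0.1045) − (0.3463)(0.9945)(-0.9526) = 0.4261
θ = atan2(y, x) = 35.39°, so the bearing is 35°.

35°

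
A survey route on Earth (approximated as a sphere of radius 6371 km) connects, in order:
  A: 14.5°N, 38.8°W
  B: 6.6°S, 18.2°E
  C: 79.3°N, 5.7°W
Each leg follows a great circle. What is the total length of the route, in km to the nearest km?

16361 km

Leg A→B: central angle 1.0529 rad, distance 6708.3 km.
Leg B→C: central angle 1.5151 rad, distance 9652.6 km.
Total: 6708.3 + 9652.6 ≈ 16361 km.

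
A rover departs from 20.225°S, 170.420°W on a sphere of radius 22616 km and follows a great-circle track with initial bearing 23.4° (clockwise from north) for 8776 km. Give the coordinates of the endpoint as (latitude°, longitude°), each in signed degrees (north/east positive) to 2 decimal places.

Angular distance δ = d/R = 8776/22616 = 0.38804 rad; initial bearing θ = 0.4084 rad.
sin φ₂ = sin φ₁ cos δ + cos φ₁ sin δ cos θ = (-0.3457)(0.9257) + (0.9383)(0.3784)(0.9178) = 0.0058, so φ₂ = 0.33°.
Δλ = atan2(sin θ sin δ cos φ₁, cos δ − sin φ₁ sin φ₂) = atan2(0.1410, 0.9277) = 8.643°.
λ₂ = -170.420° + 8.643° = -161.78°.

0.33°, -161.78°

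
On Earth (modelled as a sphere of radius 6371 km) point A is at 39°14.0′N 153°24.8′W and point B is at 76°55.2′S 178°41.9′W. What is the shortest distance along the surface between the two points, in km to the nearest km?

13035 km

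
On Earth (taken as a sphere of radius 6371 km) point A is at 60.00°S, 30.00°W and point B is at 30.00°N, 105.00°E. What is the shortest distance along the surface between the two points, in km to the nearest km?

In radians: φ₁ = -1.0472, φ₂ = 0.5236, Δλ = 135.000° = 2.3562 rad.
cos c = sin φ₁ sin φ₂ + cos φ₁ cos φ₂ cos Δλ = (-0.8660)(0.5000) + (0.5000)(0.8660)(-0.7071) = -0.73920,
so c = arccos(-0.73920) = 2.40268 rad.
Distance = R·c = 6371 × 2.4027 ≈ 15307 km.

15307 km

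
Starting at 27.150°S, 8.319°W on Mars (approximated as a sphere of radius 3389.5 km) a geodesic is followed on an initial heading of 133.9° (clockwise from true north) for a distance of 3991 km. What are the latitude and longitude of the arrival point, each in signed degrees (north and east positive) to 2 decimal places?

Angular distance δ = d/R = 3991/3389.5 = 1.17746 rad; initial bearing θ = 2.3370 rad.
sin φ₂ = sin φ₁ cos δ + cos φ₁ sin δ cos θ = (-0.4563)(0.3833) + (0.8898)(0.9236)(-0.6934) = -0.7448, so φ₂ = -48.14°.
Δλ = atan2(sin θ sin δ cos φ₁, cos δ − sin φ₁ sin φ₂) = atan2(0.5922, 0.0434) = 85.807°.
λ₂ = -8.319° + 85.807° = 77.49°.

-48.14°, 77.49°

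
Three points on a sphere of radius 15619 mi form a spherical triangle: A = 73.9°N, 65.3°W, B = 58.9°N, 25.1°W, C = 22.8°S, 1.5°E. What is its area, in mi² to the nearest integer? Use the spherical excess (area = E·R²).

Side lengths (central angles): a = 1.4767, b = 1.8459, c = 0.3707 rad; semiperimeter s = 1.8466.
By l'Huilier's theorem, tan(E/4) = √[tan(s/2) tan((s−a)/2) tan((s−b)/2) tan((s−c)/2)], giving spherical excess E = 0.0367 rad.
Area = E·R² = 0.0367 × (15619)² ≈ 8948184 mi².

8948184 mi²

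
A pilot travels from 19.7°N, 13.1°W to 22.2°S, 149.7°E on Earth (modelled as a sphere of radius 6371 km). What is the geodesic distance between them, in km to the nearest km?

With latitudes φ₁ = 19.700°, φ₂ = -22.200° and longitude difference Δλ = 162.800°:
cos c = sin φ₁ sin φ₂ + cos φ₁ cos φ₂ cos Δλ = (0.3371)(-0.3778) + (0.9415)(0.9259)(-0.9553) = -0.96007,
so c = arccos(-0.96007) = 2.85803 rad.
Distance = R·c = 6371 × 2.8580 ≈ 18209 km.

18209 km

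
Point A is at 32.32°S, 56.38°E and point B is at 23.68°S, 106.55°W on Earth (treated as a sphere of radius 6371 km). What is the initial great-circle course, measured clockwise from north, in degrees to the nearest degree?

198°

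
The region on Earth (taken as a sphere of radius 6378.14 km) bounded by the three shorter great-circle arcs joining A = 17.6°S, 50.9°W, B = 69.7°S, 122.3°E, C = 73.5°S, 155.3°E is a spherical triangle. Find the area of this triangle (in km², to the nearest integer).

Side lengths (central angles): a = 0.1905, b = 1.5238, c = 1.6156 rad; semiperimeter s = 1.6649.
By l'Huilier's theorem, tan(E/4) = √[tan(s/2) tan((s−a)/2) tan((s−b)/2) tan((s−c)/2)], giving spherical excess E = 0.1668 rad.
Area = E·R² = 0.1668 × (6378.14)² ≈ 6785924 km².

6785924 km²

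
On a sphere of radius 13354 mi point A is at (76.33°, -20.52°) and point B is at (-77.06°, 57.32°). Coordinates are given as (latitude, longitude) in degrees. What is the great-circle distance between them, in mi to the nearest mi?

Let φ₁ = 1.3322 rad, φ₂ = -1.3450 rad, and Δλ = 1.3586 rad.
Haversine: a = sin²(Δφ/2) + cos φ₁ cos φ₂ sin²(Δλ/2) = 0.9470 + (0.2363)(0.2239)(0.3947) = 0.96792.
Central angle c = 2·arcsin(√a) = 2.78146 rad.
Distance = R·c = 13354 × 2.7815 ≈ 37144 mi.

37144 mi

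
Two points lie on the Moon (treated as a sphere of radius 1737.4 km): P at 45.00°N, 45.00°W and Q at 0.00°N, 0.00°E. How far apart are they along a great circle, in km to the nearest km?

With latitudes φ₁ = 45.000°, φ₂ = 0.000° and longitude difference Δλ = 45.000°:
cos c = sin φ₁ sin φ₂ + cos φ₁ cos φ₂ cos Δλ = (0.7071)(0.0000) + (0.7071)(1.0000)(0.7071) = 0.50000,
so c = arccos(0.50000) = 1.04720 rad.
Distance = R·c = 1737.4 × 1.0472 ≈ 1819 km.

1819 km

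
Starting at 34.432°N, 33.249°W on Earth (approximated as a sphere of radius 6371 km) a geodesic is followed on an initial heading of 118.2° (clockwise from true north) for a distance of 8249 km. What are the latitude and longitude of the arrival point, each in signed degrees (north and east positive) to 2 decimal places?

-12.76°, 27.14°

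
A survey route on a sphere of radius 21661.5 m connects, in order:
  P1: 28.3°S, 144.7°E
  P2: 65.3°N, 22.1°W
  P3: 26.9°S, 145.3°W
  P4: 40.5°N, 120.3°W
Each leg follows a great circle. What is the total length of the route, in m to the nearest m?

Leg P1→P2: central angle 2.4798 rad, distance 53717.0 m.
Leg P2→P3: central angle 2.2333 rad, distance 48376.6 m.
Leg P3→P4: central angle 1.2443 rad, distance 26952.6 m.
Total: 53717.0 + 48376.6 + 26952.6 ≈ 129046 m.

129046 m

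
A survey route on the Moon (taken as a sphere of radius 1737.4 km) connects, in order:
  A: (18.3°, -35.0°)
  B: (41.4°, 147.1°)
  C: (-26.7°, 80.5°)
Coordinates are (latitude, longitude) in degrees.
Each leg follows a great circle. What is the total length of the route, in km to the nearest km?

6430 km

Leg A→B: central angle 2.0991 rad, distance 3646.9 km.
Leg B→C: central angle 1.6018 rad, distance 2783.0 km.
Total: 3646.9 + 2783.0 ≈ 6430 km.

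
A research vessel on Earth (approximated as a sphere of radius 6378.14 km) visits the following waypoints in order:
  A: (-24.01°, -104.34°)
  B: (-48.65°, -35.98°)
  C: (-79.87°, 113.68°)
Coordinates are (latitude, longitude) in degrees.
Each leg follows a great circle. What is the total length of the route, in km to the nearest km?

12071 km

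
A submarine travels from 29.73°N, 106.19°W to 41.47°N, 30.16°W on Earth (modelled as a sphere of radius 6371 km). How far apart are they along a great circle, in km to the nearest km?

In radians: φ₁ = 0.5189, φ₂ = 0.7238, Δλ = 76.030° = 1.3270 rad.
cos c = sin φ₁ sin φ₂ + cos φ₁ cos φ₂ cos Δλ = (0.4959)(0.6622) + (0.8684)(0.7493)(0.2414) = 0.48549,
so c = arccos(0.48549) = 1.06387 rad.
Distance = R·c = 6371 × 1.0639 ≈ 6778 km.

6778 km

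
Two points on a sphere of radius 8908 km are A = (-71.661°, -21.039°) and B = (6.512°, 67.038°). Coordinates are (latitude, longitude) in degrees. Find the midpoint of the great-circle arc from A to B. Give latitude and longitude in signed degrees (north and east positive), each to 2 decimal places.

-38.46°, 49.65°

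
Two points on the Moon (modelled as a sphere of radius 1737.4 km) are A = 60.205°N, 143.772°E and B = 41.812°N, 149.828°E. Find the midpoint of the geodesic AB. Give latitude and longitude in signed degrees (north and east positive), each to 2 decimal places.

51.05°, 147.41°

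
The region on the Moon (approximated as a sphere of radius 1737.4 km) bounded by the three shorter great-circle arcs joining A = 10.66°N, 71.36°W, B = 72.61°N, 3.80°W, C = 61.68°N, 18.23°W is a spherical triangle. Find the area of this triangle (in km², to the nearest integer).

275011 km²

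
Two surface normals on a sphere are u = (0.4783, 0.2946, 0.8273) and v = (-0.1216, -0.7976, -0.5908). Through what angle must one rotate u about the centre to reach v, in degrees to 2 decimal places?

u·v = -0.7819; |u| = 1.0000, |v| = 1.0000.
cos θ = (u·v)/(|u||v|) = -0.7819, so θ = 141.44°.

141.44°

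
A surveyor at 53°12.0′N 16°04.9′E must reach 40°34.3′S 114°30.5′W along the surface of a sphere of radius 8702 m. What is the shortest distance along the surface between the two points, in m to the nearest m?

In radians: φ₁ = 0.9285, φ₂ = -0.7081, Δλ = -130.590° = -2.2792 rad.
cos c = sin φ₁ sin φ₂ + cos φ₁ cos φ₂ cos Δλ = (0.8007)(-0.6504) + (0.5990)(0.7596)(-0.6506) = -0.81685,
so c = arccos(-0.81685) = 2.52672 rad.
Distance = R·c = 8702 × 2.5267 ≈ 21988 m.

21988 m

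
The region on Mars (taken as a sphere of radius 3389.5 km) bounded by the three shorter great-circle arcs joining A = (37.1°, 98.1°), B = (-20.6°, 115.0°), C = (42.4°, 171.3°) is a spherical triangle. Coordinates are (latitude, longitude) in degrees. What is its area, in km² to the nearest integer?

Side lengths (central angles): a = 1.4240, b = 0.9558, c = 1.0448 rad; semiperimeter s = 1.7123.
By l'Huilier's theorem, tan(E/4) = √[tan(s/2) tan((s−a)/2) tan((s−b)/2) tan((s−c)/2)], giving spherical excess E = 0.6027 rad.
Area = E·R² = 0.6027 × (3389.5)² ≈ 6923689 km².

6923689 km²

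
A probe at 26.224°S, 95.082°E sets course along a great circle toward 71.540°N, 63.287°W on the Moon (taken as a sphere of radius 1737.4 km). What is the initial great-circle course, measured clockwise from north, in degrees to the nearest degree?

351°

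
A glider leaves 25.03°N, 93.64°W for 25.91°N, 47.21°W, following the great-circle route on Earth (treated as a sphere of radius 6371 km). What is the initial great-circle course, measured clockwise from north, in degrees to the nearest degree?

Δλ = 46.430° = 0.8104 rad.
y = sin Δλ · cos φ₂ = (0.7245)(0.8995) = 0.6517
x = cos φ₁ sin φ₂ − sin φ₁ cos φ₂ cos Δλ = (0.9061)(0.4370) − (0.4231)(0.8995)(0.6892) = 0.1336
θ = atan2(y, x) = 78.41°, so the bearing is 78°.

78°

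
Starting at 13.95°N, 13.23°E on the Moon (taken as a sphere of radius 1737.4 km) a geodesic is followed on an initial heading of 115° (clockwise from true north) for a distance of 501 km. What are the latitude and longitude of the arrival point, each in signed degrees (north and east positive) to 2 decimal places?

Angular distance δ = d/R = 501/1737.4 = 0.28836 rad; initial bearing θ = 2.0071 rad.
sin φ₂ = sin φ₁ cos δ + cos φ₁ sin δ cos θ = (0.2411)(0.9587) + (0.9705)(0.2844)(-0.4226) = 0.1145, so φ₂ = 6.57°.
Δλ = atan2(sin θ sin δ cos φ₁, cos δ − sin φ₁ sin φ₂) = atan2(0.2501, 0.9311) = 15.037°.
λ₂ = 13.230° + 15.037° = 28.27°.

6.57°, 28.27°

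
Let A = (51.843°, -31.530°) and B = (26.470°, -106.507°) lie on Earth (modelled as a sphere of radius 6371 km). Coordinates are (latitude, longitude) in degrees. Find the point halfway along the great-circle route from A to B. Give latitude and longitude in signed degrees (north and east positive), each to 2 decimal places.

45.46°, -77.02°

Central angle δ = 1.0543 rad. Interpolating on the sphere with fraction f = 0.5:
P = [sin((1−f)δ)·A + sin(fδ)·B] / sin δ = 0.5785·A + 0.5785·B in Cartesian coordinates,
giving P = (0.1575, -0.6835, 0.7128), i.e. latitude 45.46°, longitude -77.02°.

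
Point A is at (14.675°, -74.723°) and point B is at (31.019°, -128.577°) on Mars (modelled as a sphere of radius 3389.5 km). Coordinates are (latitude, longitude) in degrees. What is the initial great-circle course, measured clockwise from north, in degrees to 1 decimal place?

298.2°

Δλ = -53.854° = -0.9399 rad.
y = sin Δλ · cos φ₂ = (-0.8075)(0.8570) = -0.6920
x = cos φ₁ sin φ₂ − sin φ₁ cos φ₂ cos Δλ = (0.9674)(0.5153) − (0.2533)(0.8570)(0.5898) = 0.3705
θ = atan2(y, x) = -61.84°; adding 360° gives 298.2°.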